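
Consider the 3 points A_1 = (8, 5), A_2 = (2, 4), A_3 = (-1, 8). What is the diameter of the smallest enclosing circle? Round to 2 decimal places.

Side lengths²: A_1A_2² = 37, A_1A_3² = 90, A_2A_3² = 25.
Since A_1A_3² = 90 ≥ 37 + 25 = 62, the angle opposite A_1A_3 is not acute, so the smallest enclosing circle has A_1A_3 as diameter.
Centre = midpoint of A_1A_3 = (3.5, 6.5), r² = 90/4 = 22.5.
Diameter = 2r = 2√(22.5) ≈ 9.49.

9.49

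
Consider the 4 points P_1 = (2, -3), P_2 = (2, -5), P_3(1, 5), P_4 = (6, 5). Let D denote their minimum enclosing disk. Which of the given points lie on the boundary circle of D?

A smallest enclosing disk is always determined by at most three of the input points on its boundary.
The minimum enclosing circle is determined by three boundary points: P_2, P_3, P_4.
Their circumcentre is (3.5, 0.2) with r² = 29.29.
The farthest remaining point P_1 is at distance² 12.49 ≤ 29.29.
The points at distance exactly r from the centre are P_2, P_3, P_4 — 3 points.

P_2, P_3, P_4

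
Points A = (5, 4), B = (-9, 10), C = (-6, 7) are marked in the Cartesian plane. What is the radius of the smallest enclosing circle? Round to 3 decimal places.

Side lengths²: AB² = 232, AC² = 130, BC² = 18.
Since AB² = 232 ≥ 130 + 18 = 148, the angle opposite AB is not acute, so the smallest enclosing circle has AB as diameter.
Centre = midpoint of AB = (-2, 7), r² = 232/4 = 58.
r = √58 ≈ 7.616.

7.616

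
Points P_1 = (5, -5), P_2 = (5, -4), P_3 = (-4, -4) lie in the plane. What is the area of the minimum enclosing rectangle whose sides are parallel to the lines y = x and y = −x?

45

In coordinates u = x + y, v = x − y the rectangle is axis-aligned; the map (x,y)→(u,v) scales areas by 2.
u-values: 0, 1, -8; range = 1 − (-8) = 9.
v-values: 10, 9, 0; range = 10 − 0 = 10.
Area = (9 × 10) / 2 = 45.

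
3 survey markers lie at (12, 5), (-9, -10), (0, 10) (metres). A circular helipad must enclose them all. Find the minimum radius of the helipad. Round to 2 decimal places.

12.90

Call the three points A, B, C in the order given.
Side lengths²: AB² = 666, AC² = 169, BC² = 481.
Since AB² = 666 ≥ 481 + 169 = 650, the angle opposite AB is not acute, so the smallest enclosing circle has AB as diameter.
Centre = midpoint of AB = (1.5, -2.5), r² = 666/4 = 166.5.
r = √(166.5) ≈ 12.90.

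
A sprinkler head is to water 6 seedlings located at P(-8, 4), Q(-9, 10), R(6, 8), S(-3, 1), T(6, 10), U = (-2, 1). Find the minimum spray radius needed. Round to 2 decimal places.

7.72

The minimum enclosing circle is determined by three boundary points: P, Q, T.
Their circumcentre is (-1.5, 49/6) with r² = 1073/18.
The farthest remaining point R is at distance² 1013/18 ≤ 1073/18.
r = √(1073/18) ≈ 7.72.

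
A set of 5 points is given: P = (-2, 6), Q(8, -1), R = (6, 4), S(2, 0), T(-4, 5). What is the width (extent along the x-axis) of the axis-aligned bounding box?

12

max x = 8, min x = -4, so width = 12.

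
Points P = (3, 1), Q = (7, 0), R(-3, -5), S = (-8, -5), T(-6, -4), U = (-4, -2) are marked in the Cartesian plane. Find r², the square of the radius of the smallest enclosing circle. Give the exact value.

62.5

The minimum enclosing circle of a finite set is fixed by two of the points (as a diameter) or three (as a circumcircle).
The farthest pair is Q–S with squared distance 250. The circle on this segment as diameter has centre (-0.5, -2.5) and r² = 250/4 = 62.5.
Check P: distance² to centre = 24.5 ≤ 62.5, so it lies inside.
All remaining points lie in this disk, and no smaller disk contains both endpoints, so this is the minimum enclosing circle.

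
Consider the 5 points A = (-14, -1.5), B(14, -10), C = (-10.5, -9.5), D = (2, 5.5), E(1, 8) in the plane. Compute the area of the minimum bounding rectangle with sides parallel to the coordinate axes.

x ranges over [-14, 14], width 28.
y ranges over [-10, 8], height 18.
Area = 28 × 18 = 504.

504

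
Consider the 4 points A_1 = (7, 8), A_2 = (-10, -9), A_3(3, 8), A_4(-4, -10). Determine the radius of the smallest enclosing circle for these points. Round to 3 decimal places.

12.021

The farthest pair is A_1–A_2 with squared distance 578. The circle on this segment as diameter has centre (-1.5, -0.5) and r² = 578/4 = 144.5.
Check A_3: distance² to centre = 92.5 ≤ 144.5, so it lies inside.
All remaining points lie in this disk, and no smaller disk contains both endpoints, so this is the minimum enclosing circle.
r = √(144.5) ≈ 12.021.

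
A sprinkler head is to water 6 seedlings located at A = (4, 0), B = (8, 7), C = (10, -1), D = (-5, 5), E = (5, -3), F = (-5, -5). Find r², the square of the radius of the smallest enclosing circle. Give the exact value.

78.25

The farthest pair is B–F with squared distance 313. The circle on this segment as diameter has centre (1.5, 1) and r² = 313/4 = 78.25.
Check A: distance² to centre = 7.25 ≤ 78.25, so it lies inside.
All remaining points lie in this disk, and no smaller disk contains both endpoints, so this is the minimum enclosing circle.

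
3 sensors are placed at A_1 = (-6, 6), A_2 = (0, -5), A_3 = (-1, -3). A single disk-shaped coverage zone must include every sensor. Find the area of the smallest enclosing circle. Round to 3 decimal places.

123.308

Side lengths²: A_1A_2² = 157, A_1A_3² = 106, A_2A_3² = 5.
Since A_1A_2² = 157 ≥ 106 + 5 = 111, the angle opposite A_1A_2 is not acute, so the smallest enclosing circle has A_1A_2 as diameter.
Centre = midpoint of A_1A_2 = (-3, 0.5), r² = 157/4 = 39.25.
Area = π·r² = π·39.25 ≈ 123.308.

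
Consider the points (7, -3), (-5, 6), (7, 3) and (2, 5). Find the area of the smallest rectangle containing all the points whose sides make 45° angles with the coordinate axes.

94.5

In coordinates u = x + y, v = x − y the rectangle is axis-aligned; the map (x,y)→(u,v) scales areas by 2.
u-values: 4, 1, 10, 7; range = 10 − 1 = 9.
v-values: 10, -11, 4, -3; range = 10 − (-11) = 21.
Area = (9 × 21) / 2 = 94.5.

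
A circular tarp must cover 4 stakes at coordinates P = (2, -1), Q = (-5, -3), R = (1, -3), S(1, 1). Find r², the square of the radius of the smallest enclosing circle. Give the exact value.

13.45703125

By Welzl's lemma the MEC is supported by two points (diametrically opposite) or three points (on a circumcircle).
The minimum enclosing circle is determined by three boundary points: P, Q, S.
Their circumcentre is (-1.625, -1.5625) with r² = 13.45703125.
The farthest remaining point R is at distance² 8.95703125 ≤ 13.45703125.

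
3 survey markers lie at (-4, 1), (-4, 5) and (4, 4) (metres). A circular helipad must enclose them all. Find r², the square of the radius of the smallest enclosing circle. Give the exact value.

18.53515625

Call the three points A, B, C in the order given.
Side lengths²: AB² = 16, AC² = 73, BC² = 65.
Since AC² = 73 < 65 + 16 = 81, the triangle is acute, so the smallest enclosing circle is the circumcircle.
Circumcentre = (-0.1875, 3), r² = 18.53515625.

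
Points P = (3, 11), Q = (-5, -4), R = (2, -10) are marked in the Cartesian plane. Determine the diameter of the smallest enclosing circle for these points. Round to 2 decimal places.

Side lengths²: PQ² = 289, PR² = 442, QR² = 85.
Since PR² = 442 ≥ 289 + 85 = 374, the angle opposite PR is not acute, so the smallest enclosing circle has PR as diameter.
Centre = midpoint of PR = (2.5, 0.5), r² = 442/4 = 110.5.
Diameter = 2r = 2√(110.5) ≈ 21.02.

21.02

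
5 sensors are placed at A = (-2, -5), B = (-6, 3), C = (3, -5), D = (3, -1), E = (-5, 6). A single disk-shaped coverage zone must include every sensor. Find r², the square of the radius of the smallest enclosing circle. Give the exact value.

46.25

The farthest pair is C–E with squared distance 185. The circle on this segment as diameter has centre (-1, 0.5) and r² = 185/4 = 46.25.
Check A: distance² to centre = 31.25 ≤ 46.25, so it lies inside.
All remaining points lie in this disk, and no smaller disk contains both endpoints, so this is the minimum enclosing circle.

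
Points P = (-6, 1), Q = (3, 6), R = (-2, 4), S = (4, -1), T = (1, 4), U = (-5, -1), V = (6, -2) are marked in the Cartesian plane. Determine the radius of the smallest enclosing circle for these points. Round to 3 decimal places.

By Welzl's lemma the MEC is supported by two points (diametrically opposite) or three points (on a circumcircle).
The minimum enclosing circle is determined by three boundary points: P, Q, V.
Their circumcentre is (13/58, 23/58) with r² = 65773/1682.
The farthest remaining point U is at distance² 49185/1682 ≤ 65773/1682.
r = √(65773/1682) ≈ 6.253.

6.253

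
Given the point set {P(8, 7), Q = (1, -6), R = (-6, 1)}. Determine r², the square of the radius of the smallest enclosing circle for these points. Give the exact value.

Side lengths²: PQ² = 218, PR² = 232, QR² = 98.
Since PR² = 232 < 218 + 98 = 316, the triangle is acute, so the smallest enclosing circle is the circumcircle.
Circumcentre = (1.9, 1.9), r² = 63.22.

63.22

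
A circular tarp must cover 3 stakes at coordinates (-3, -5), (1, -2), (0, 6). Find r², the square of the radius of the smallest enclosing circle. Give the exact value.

Call the three points A, B, C in the order given.
Side lengths²: AB² = 25, AC² = 130, BC² = 65.
Since AC² = 130 ≥ 65 + 25 = 90, the angle opposite AC is not acute, so the smallest enclosing circle has AC as diameter.
Centre = midpoint of AC = (-1.5, 0.5), r² = 130/4 = 32.5.

32.5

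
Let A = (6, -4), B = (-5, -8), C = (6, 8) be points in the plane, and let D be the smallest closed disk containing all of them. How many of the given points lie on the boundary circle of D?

2

Side lengths²: AB² = 137, AC² = 144, BC² = 377.
Since BC² = 377 ≥ 144 + 137 = 281, the angle opposite BC is not acute, so the smallest enclosing circle has BC as diameter.
Centre = midpoint of BC = (0.5, 0), r² = 377/4 = 94.25.
The points at distance exactly r from the centre are B, C — 2 points.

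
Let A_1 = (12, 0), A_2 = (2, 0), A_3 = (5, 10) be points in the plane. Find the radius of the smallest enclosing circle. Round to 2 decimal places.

6.37

Side lengths²: A_1A_2² = 100, A_1A_3² = 149, A_2A_3² = 109.
Since A_1A_3² = 149 < 109 + 100 = 209, the triangle is acute, so the smallest enclosing circle is the circumcircle.
Circumcentre = (7, 3.95), r² = 40.6025.
r = √(40.6025) ≈ 6.37.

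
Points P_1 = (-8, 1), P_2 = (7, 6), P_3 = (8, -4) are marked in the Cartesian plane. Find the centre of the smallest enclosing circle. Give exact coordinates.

(35/62, 19/62)

Side lengths²: P_1P_2² = 250, P_1P_3² = 281, P_2P_3² = 101.
Since P_1P_3² = 281 < 250 + 101 = 351, the triangle is acute, so the smallest enclosing circle is the circumcircle.
Circumcentre = (35/62, 19/62), r² = 141905/1922.
Centre = (35/62, 19/62).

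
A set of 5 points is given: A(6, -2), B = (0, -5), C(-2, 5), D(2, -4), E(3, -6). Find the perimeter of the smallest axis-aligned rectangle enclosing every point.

Width = max x − min x = 6 − (-2) = 8.
Height = max y − min y = 5 − (-6) = 11.
Perimeter = 2(8 + 11) = 38.

38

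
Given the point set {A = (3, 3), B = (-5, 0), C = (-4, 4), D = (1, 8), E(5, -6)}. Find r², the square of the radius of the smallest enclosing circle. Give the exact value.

45050/841

The minimum enclosing circle of a finite set is fixed by two of the points (as a diameter) or three (as a circumcircle).
The minimum enclosing circle is determined by three boundary points: B, D, E.
Their circumcentre is (66/29, 23/29) with r² = 45050/841.
The farthest remaining point C is at distance² 41773/841 ≤ 45050/841.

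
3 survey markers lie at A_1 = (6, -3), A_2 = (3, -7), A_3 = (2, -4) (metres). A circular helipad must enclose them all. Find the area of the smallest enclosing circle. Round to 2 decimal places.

19.75

Side lengths²: A_1A_2² = 25, A_1A_3² = 17, A_2A_3² = 10.
Since A_1A_2² = 25 < 17 + 10 = 27, the triangle is acute, so the smallest enclosing circle is the circumcircle.
Circumcentre = (113/26, -127/26), r² = 2125/338.
Area = π·r² = π·2125/338 ≈ 19.75.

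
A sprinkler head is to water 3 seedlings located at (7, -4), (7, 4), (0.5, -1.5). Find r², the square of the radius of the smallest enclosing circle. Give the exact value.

Call the three points A, B, C in the order given.
Side lengths²: AB² = 64, AC² = 48.5, BC² = 72.5.
Since BC² = 72.5 < 64 + 48.5 = 112.5, the triangle is acute, so the smallest enclosing circle is the circumcircle.
Circumcentre = (125/26, 0), r² = 14065/676.

14065/676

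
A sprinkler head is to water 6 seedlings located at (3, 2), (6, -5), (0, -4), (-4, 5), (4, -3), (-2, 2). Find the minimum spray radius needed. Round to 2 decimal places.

7.07

The farthest pair is (6, -5)–(-4, 5) with squared distance 200. The circle on this segment as diameter has centre (1, 0) and r² = 200/4 = 50.
Check (3, 2): distance² to centre = 8 ≤ 50, so it lies inside.
All remaining points lie in this disk, and no smaller disk contains both endpoints, so this is the minimum enclosing circle.
r = √50 ≈ 7.07.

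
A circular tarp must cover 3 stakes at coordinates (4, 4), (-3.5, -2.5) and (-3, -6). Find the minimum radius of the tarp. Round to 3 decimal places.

6.103

Call the three points A, B, C in the order given.
Side lengths²: AB² = 98.5, AC² = 149, BC² = 12.5.
Since AC² = 149 ≥ 98.5 + 12.5 = 111, the angle opposite AC is not acute, so the smallest enclosing circle has AC as diameter.
Centre = midpoint of AC = (0.5, -1), r² = 149/4 = 37.25.
r = √(37.25) ≈ 6.103.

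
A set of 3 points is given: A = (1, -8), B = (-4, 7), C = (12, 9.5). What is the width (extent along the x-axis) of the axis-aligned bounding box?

max x = 12, min x = -4, so width = 16.

16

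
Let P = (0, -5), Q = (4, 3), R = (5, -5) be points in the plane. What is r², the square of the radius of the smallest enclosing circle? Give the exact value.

20.3125

Side lengths²: PQ² = 80, PR² = 25, QR² = 65.
Since PQ² = 80 < 65 + 25 = 90, the triangle is acute, so the smallest enclosing circle is the circumcircle.
Circumcentre = (2.5, -1.25), r² = 20.3125.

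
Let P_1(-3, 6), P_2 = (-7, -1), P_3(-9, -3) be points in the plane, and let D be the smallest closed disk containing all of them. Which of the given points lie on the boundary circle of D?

Side lengths²: P_1P_2² = 65, P_1P_3² = 117, P_2P_3² = 8.
Since P_1P_3² = 117 ≥ 65 + 8 = 73, the angle opposite P_1P_3 is not acute, so the smallest enclosing circle has P_1P_3 as diameter.
Centre = midpoint of P_1P_3 = (-6, 1.5), r² = 117/4 = 29.25.
The points at distance exactly r from the centre are P_1, P_3 — 2 points.

P_1, P_3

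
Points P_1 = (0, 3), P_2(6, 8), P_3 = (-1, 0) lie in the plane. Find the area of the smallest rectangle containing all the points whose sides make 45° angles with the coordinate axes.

15

In coordinates u = x + y, v = x − y the rectangle is axis-aligned; the map (x,y)→(u,v) scales areas by 2.
u-values: 3, 14, -1; range = 14 − (-1) = 15.
v-values: -3, -2, -1; range = -1 − (-3) = 2.
Area = (15 × 2) / 2 = 15.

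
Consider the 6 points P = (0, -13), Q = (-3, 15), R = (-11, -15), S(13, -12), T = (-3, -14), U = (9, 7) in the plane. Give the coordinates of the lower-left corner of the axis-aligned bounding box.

x-range [-11, 13], y-range [-15, 15].
The lower-left corner is (-11, -15).

(-11, -15)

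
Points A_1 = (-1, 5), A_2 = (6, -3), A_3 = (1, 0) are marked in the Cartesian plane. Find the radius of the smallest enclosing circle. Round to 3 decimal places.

5.315

Side lengths²: A_1A_2² = 113, A_1A_3² = 29, A_2A_3² = 34.
Since A_1A_2² = 113 ≥ 34 + 29 = 63, the angle opposite A_1A_2 is not acute, so the smallest enclosing circle has A_1A_2 as diameter.
Centre = midpoint of A_1A_2 = (2.5, 1), r² = 113/4 = 28.25.
r = √(28.25) ≈ 5.315.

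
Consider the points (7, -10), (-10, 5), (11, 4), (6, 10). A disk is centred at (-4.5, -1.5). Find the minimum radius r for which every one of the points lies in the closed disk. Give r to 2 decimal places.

16.45

The required radius is the distance from (-4.5, -1.5) to the farthest point.
Squared distances: 204.5, 72.5, 270.5, 242.5.
Maximum is 270.5, attained at (11, 4).
r = √(270.5) ≈ 16.45.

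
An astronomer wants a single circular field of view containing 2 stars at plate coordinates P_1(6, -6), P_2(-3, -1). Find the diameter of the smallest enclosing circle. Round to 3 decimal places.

10.296

The smallest circle enclosing two points has them as diameter endpoints.
Centre = midpoint = (1.5, -3.5); r² = |P_1P_2|²/4 = 106/4 = 26.5.
Diameter = 2r = 2√(26.5) ≈ 10.296.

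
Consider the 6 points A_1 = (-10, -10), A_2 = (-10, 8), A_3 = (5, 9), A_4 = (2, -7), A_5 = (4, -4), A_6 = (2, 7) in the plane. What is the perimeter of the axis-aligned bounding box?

68

Width = max x − min x = 5 − (-10) = 15.
Height = max y − min y = 9 − (-10) = 19.
Perimeter = 2(15 + 19) = 68.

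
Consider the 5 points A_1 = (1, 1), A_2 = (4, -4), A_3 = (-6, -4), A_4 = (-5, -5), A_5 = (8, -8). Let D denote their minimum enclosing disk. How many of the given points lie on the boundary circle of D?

2

The minimum enclosing circle of a finite set is fixed by two of the points (as a diameter) or three (as a circumcircle).
The farthest pair is A_3–A_5 with squared distance 212. The circle on this segment as diameter has centre (1, -6) and r² = 212/4 = 53.
Check A_1: distance² to centre = 49 ≤ 53, so it lies inside.
All remaining points lie in this disk, and no smaller disk contains both endpoints, so this is the minimum enclosing circle.
The points at distance exactly r from the centre are A_3, A_5 — 2 points.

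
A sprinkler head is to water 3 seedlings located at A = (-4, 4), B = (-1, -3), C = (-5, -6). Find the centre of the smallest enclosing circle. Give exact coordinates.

(-4.5, -1)

Side lengths²: AB² = 58, AC² = 101, BC² = 25.
Since AC² = 101 ≥ 58 + 25 = 83, the angle opposite AC is not acute, so the smallest enclosing circle has AC as diameter.
Centre = midpoint of AC = (-4.5, -1), r² = 101/4 = 25.25.
Centre = (-4.5, -1).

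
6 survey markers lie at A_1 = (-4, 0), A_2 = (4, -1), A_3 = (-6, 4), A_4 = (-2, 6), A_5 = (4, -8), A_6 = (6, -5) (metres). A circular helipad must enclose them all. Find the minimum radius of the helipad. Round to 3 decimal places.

The minimum enclosing circle of a finite set is fixed by two of the points (as a diameter) or three (as a circumcircle).
The minimum enclosing circle is determined by three boundary points: A_3, A_4, A_5.
Their circumcentre is (-11/17, -29/17) with r² = 17690/289.
The farthest remaining point A_6 is at distance² 15905/289 ≤ 17690/289.
r = √(17690/289) ≈ 7.824.

7.824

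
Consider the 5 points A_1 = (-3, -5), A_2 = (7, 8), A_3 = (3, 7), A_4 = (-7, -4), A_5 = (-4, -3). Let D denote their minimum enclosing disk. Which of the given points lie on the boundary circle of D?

The farthest pair is A_2–A_4 with squared distance 340. The circle on this segment as diameter has centre (0, 2) and r² = 340/4 = 85.
Check A_1: distance² to centre = 58 ≤ 85, so it lies inside.
All remaining points lie in this disk, and no smaller disk contains both endpoints, so this is the minimum enclosing circle.
The points at distance exactly r from the centre are A_2, A_4 — 2 points.

A_2, A_4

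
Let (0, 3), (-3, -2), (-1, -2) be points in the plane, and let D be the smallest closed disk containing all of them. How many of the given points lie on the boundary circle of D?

Call the three points A, B, C in the order given.
Side lengths²: AB² = 34, AC² = 26, BC² = 4.
Since AB² = 34 ≥ 26 + 4 = 30, the angle opposite AB is not acute, so the smallest enclosing circle has AB as diameter.
Centre = midpoint of AB = (-1.5, 0.5), r² = 34/4 = 8.5.
The points at distance exactly r from the centre are (0, 3), (-3, -2) — 2 points.

2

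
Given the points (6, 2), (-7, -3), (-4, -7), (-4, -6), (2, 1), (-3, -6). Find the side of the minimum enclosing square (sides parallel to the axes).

The bounding box has width 13 and height 9.
An axis-aligned square enclosing the set must have side ≥ max(width, height).
So the minimum side is max(13, 9) = 13.

13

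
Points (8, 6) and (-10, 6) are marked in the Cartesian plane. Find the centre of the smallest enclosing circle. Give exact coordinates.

The smallest circle enclosing two points has them as diameter endpoints.
Centre = midpoint = (-1, 6); r² = |(8, 6)−(-10, 6)|²/4 = 324/4 = 81.
Centre = (-1, 6).

(-1, 6)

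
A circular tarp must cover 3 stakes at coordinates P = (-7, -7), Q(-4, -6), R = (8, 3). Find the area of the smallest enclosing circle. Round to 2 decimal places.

Side lengths²: PQ² = 10, PR² = 325, QR² = 225.
Since PR² = 325 ≥ 225 + 10 = 235, the angle opposite PR is not acute, so the smallest enclosing circle has PR as diameter.
Centre = midpoint of PR = (0.5, -2), r² = 325/4 = 81.25.
Area = π·r² = π·81.25 ≈ 255.25.

255.25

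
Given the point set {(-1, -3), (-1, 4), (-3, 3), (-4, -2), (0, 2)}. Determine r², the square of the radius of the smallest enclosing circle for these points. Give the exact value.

The minimum enclosing circle of a finite set is fixed by two of the points (as a diameter) or three (as a circumcircle).
The minimum enclosing circle is determined by three boundary points: (-1, -3), (-1, 4), (-4, -2).
Their circumcentre is (-1.5, 0.5) with r² = 12.5.
The farthest remaining point (-3, 3) is at distance² 8.5 ≤ 12.5.

12.5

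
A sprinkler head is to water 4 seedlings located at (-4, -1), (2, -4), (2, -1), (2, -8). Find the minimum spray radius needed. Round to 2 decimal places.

A smallest enclosing disk is always determined by at most three of the input points on its boundary.
The farthest pair is (-4, -1)–(2, -8) with squared distance 85. The circle on this segment as diameter has centre (-1, -4.5) and r² = 85/4 = 21.25.
Check (2, -4): distance² to centre = 9.25 ≤ 21.25, so it lies inside.
All remaining points lie in this disk, and no smaller disk contains both endpoints, so this is the minimum enclosing circle.
r = √(21.25) ≈ 4.61.

4.61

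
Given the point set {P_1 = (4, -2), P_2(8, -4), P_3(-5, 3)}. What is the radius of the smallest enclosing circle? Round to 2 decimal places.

Side lengths²: P_1P_2² = 20, P_1P_3² = 106, P_2P_3² = 218.
Since P_2P_3² = 218 ≥ 106 + 20 = 126, the angle opposite P_2P_3 is not acute, so the smallest enclosing circle has P_2P_3 as diameter.
Centre = midpoint of P_2P_3 = (1.5, -0.5), r² = 218/4 = 54.5.
r = √(54.5) ≈ 7.38.

7.38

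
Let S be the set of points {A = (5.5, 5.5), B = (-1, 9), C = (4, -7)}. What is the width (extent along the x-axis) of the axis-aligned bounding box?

6.5

max x = 5.5, min x = -1, so width = 6.5.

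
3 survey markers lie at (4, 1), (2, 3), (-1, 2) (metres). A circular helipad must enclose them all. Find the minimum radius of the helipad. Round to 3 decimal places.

2.550

Call the three points A, B, C in the order given.
Side lengths²: AB² = 8, AC² = 26, BC² = 10.
Since AC² = 26 ≥ 10 + 8 = 18, the angle opposite AC is not acute, so the smallest enclosing circle has AC as diameter.
Centre = midpoint of AC = (1.5, 1.5), r² = 26/4 = 6.5.
r = √(6.5) ≈ 2.550.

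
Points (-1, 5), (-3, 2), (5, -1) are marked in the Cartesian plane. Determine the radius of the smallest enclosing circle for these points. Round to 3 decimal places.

4.357

Call the three points A, B, C in the order given.
Side lengths²: AB² = 13, AC² = 72, BC² = 73.
Since BC² = 73 < 72 + 13 = 85, the triangle is acute, so the smallest enclosing circle is the circumcircle.
Circumcentre = (1.3, 1.3), r² = 18.98.
r = √(18.98) ≈ 4.357.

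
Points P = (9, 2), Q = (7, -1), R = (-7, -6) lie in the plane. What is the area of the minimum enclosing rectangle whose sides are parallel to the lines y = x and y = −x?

108

In coordinates u = x + y, v = x − y the rectangle is axis-aligned; the map (x,y)→(u,v) scales areas by 2.
u-values: 11, 6, -13; range = 11 − (-13) = 24.
v-values: 7, 8, -1; range = 8 − (-1) = 9.
Area = (24 × 9) / 2 = 108.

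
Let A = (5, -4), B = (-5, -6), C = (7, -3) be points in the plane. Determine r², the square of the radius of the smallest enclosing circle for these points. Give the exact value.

Side lengths²: AB² = 104, AC² = 5, BC² = 153.
Since BC² = 153 ≥ 104 + 5 = 109, the angle opposite BC is not acute, so the smallest enclosing circle has BC as diameter.
Centre = midpoint of BC = (1, -4.5), r² = 153/4 = 38.25.

38.25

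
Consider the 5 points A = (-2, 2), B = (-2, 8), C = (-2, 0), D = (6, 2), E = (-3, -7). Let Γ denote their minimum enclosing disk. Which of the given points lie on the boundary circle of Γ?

The minimum enclosing circle of a finite set is fixed by two of the points (as a diameter) or three (as a circumcircle).
The minimum enclosing circle is determined by three boundary points: B, D, E.
Their circumcentre is (-10/7, 3/7) with r² = 2825/49.
The farthest remaining point A is at distance² 137/49 ≤ 2825/49.
The points at distance exactly r from the centre are B, D, E — 3 points.

B, D, E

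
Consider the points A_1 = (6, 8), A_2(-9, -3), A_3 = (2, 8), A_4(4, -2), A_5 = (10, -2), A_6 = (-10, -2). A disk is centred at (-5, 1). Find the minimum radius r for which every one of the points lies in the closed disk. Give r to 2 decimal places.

15.30

The required radius is the distance from (-5, 1) to the farthest point.
Squared distances: 170, 32, 98, 90, 234, 34.
Maximum is 234, attained at A_5.
r = √234 ≈ 15.30.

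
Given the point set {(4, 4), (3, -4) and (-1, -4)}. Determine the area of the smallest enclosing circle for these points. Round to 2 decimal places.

69.90

Call the three points A, B, C in the order given.
Side lengths²: AB² = 65, AC² = 89, BC² = 16.
Since AC² = 89 ≥ 65 + 16 = 81, the angle opposite AC is not acute, so the smallest enclosing circle has AC as diameter.
Centre = midpoint of AC = (1.5, 0), r² = 89/4 = 22.25.
Area = π·r² = π·22.25 ≈ 69.90.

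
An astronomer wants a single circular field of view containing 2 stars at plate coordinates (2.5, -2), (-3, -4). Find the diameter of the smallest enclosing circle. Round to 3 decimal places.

5.852

The smallest circle enclosing two points has them as diameter endpoints.
Centre = midpoint = (-0.25, -3); r² = |(2.5, -2)−(-3, -4)|²/4 = 34.25/4 = 8.5625.
Diameter = 2r = 2√(8.5625) ≈ 5.852.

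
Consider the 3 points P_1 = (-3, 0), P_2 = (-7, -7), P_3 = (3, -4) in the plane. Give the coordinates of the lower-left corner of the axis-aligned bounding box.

x-range [-7, 3], y-range [-7, 0].
The lower-left corner is (-7, -7).

(-7, -7)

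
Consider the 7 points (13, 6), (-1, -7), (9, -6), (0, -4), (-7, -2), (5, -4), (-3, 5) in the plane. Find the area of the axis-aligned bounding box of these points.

x ranges over [-7, 13], width 20.
y ranges over [-7, 6], height 13.
Area = 20 × 13 = 260.

260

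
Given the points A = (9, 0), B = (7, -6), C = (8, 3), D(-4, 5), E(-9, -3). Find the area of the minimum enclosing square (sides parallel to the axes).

324

The bounding box has width 18 and height 11.
An axis-aligned square enclosing the set must have side ≥ max(width, height).
So the minimum side is max(18, 11) = 18.
Area = 18² = 324.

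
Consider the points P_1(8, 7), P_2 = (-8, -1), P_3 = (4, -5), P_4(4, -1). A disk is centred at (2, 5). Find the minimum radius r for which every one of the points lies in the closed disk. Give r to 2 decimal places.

The required radius is the distance from (2, 5) to the farthest point.
Squared distances: 40, 136, 104, 40.
Maximum is 136, attained at P_2.
r = √136 ≈ 11.66.

11.66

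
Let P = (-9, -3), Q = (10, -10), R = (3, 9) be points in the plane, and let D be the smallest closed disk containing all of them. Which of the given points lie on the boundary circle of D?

Side lengths²: PQ² = 410, PR² = 288, QR² = 410.
Since QR² = 410 < 410 + 288 = 698, the triangle is acute, so the smallest enclosing circle is the circumcircle.
Circumcentre = (55/26, -55/26), r² = 42025/338.
The points at distance exactly r from the centre are P, Q, R — 3 points.

P, Q, R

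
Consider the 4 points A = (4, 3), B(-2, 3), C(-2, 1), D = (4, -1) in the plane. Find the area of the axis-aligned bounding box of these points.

24

x ranges over [-2, 4], width 6.
y ranges over [-1, 3], height 4.
Area = 6 × 4 = 24.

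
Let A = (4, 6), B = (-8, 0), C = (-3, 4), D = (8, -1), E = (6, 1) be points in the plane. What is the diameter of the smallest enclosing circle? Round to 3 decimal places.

16.031

The minimum enclosing circle of a finite set is fixed by two of the points (as a diameter) or three (as a circumcircle).
The farthest pair is B–D with squared distance 257. The circle on this segment as diameter has centre (0, -0.5) and r² = 257/4 = 64.25.
Check A: distance² to centre = 58.25 ≤ 64.25, so it lies inside.
All remaining points lie in this disk, and no smaller disk contains both endpoints, so this is the minimum enclosing circle.
Diameter = 2r = 2√(64.25) ≈ 16.031.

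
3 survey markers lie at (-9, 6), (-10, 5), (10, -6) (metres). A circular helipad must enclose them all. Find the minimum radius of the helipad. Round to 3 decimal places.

Call the three points A, B, C in the order given.
Side lengths²: AB² = 2, AC² = 505, BC² = 521.
Since BC² = 521 ≥ 505 + 2 = 507, the angle opposite BC is not acute, so the smallest enclosing circle has BC as diameter.
Centre = midpoint of BC = (0, -0.5), r² = 521/4 = 130.25.
r = √(130.25) ≈ 11.413.

11.413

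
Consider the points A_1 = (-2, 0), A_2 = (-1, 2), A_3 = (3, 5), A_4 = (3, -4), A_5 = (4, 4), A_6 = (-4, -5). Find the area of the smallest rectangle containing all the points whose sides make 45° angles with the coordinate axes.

85

In coordinates u = x + y, v = x − y the rectangle is axis-aligned; the map (x,y)→(u,v) scales areas by 2.
u-values: -2, 1, 8, -1, 8, -9; range = 8 − (-9) = 17.
v-values: -2, -3, -2, 7, 0, 1; range = 7 − (-3) = 10.
Area = (17 × 10) / 2 = 85.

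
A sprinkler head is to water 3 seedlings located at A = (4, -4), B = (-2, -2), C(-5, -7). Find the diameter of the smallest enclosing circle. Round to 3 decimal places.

Side lengths²: AB² = 40, AC² = 90, BC² = 34.
Since AC² = 90 ≥ 40 + 34 = 74, the angle opposite AC is not acute, so the smallest enclosing circle has AC as diameter.
Centre = midpoint of AC = (-0.5, -5.5), r² = 90/4 = 22.5.
Diameter = 2r = 2√(22.5) ≈ 9.487.

9.487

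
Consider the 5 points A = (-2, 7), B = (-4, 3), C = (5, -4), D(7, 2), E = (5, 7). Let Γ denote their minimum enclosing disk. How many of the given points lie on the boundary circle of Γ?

The farthest pair is A–C with squared distance 170. The circle on this segment as diameter has centre (1.5, 1.5) and r² = 170/4 = 42.5.
Check B: distance² to centre = 32.5 ≤ 42.5, so it lies inside.
All remaining points lie in this disk, and no smaller disk contains both endpoints, so this is the minimum enclosing circle.
The points at distance exactly r from the centre are A, C, E — 3 points.

3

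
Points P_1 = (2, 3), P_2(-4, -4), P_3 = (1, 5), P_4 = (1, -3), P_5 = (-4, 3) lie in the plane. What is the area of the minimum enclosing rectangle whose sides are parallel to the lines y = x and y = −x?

77

In coordinates u = x + y, v = x − y the rectangle is axis-aligned; the map (x,y)→(u,v) scales areas by 2.
u-values: 5, -8, 6, -2, -1; range = 6 − (-8) = 14.
v-values: -1, 0, -4, 4, -7; range = 4 − (-7) = 11.
Area = (14 × 11) / 2 = 77.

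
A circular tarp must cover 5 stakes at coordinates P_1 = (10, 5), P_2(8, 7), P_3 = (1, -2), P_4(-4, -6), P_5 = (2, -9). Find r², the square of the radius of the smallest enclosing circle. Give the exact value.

79.3768

The minimum enclosing circle is determined by three boundary points: P_1, P_2, P_4.
Their circumcentre is (2.78, -0.22) with r² = 79.3768.
The farthest remaining point P_5 is at distance² 77.6968 ≤ 79.3768.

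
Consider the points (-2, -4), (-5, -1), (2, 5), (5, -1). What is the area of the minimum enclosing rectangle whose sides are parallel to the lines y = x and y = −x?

In coordinates u = x + y, v = x − y the rectangle is axis-aligned; the map (x,y)→(u,v) scales areas by 2.
u-values: -6, -6, 7, 4; range = 7 − (-6) = 13.
v-values: 2, -4, -3, 6; range = 6 − (-4) = 10.
Area = (13 × 10) / 2 = 65.

65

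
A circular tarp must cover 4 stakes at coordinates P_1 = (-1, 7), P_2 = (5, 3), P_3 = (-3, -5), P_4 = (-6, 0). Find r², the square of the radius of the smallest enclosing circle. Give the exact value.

38.48

A smallest enclosing disk is always determined by at most three of the input points on its boundary.
The minimum enclosing circle is determined by three boundary points: P_1, P_2, P_3.
Their circumcentre is (-0.8, 0.8) with r² = 38.48.
The farthest remaining point P_4 is at distance² 27.68 ≤ 38.48.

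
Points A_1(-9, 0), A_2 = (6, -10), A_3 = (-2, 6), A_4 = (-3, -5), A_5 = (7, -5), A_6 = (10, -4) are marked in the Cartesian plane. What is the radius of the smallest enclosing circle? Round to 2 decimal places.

The farthest pair is A_1–A_6 with squared distance 377. The circle on this segment as diameter has centre (0.5, -2) and r² = 377/4 = 94.25.
Check A_2: distance² to centre = 94.25 ≤ 94.25, so it lies inside.
All remaining points lie in this disk, and no smaller disk contains both endpoints, so this is the minimum enclosing circle.
r = √(94.25) ≈ 9.71.

9.71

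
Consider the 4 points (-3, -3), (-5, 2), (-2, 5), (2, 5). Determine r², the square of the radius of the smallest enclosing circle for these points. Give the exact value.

22.25

The minimum enclosing circle of a finite set is fixed by two of the points (as a diameter) or three (as a circumcircle).
The farthest pair is (-3, -3)–(2, 5) with squared distance 89. The circle on this segment as diameter has centre (-0.5, 1) and r² = 89/4 = 22.25.
Check (-5, 2): distance² to centre = 21.25 ≤ 22.25, so it lies inside.
All remaining points lie in this disk, and no smaller disk contains both endpoints, so this is the minimum enclosing circle.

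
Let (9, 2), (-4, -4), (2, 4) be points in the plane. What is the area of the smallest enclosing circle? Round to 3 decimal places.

Call the three points A, B, C in the order given.
Side lengths²: AB² = 205, AC² = 53, BC² = 100.
Since AB² = 205 ≥ 100 + 53 = 153, the angle opposite AB is not acute, so the smallest enclosing circle has AB as diameter.
Centre = midpoint of AB = (2.5, -1), r² = 205/4 = 51.25.
Area = π·r² = π·51.25 ≈ 161.007.

161.007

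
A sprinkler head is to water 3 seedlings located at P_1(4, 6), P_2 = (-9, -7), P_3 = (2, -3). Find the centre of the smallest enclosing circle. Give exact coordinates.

Side lengths²: P_1P_2² = 338, P_1P_3² = 85, P_2P_3² = 137.
Since P_1P_2² = 338 ≥ 137 + 85 = 222, the angle opposite P_1P_2 is not acute, so the smallest enclosing circle has P_1P_2 as diameter.
Centre = midpoint of P_1P_2 = (-2.5, -0.5), r² = 338/4 = 84.5.
Centre = (-2.5, -0.5).

(-2.5, -0.5)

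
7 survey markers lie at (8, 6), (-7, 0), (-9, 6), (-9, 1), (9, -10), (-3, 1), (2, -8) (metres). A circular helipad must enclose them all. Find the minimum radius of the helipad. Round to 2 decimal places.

12.04

The minimum enclosing circle of a finite set is fixed by two of the points (as a diameter) or three (as a circumcircle).
The farthest pair is (-9, 6)–(9, -10) with squared distance 580. The circle on this segment as diameter has centre (0, -2) and r² = 580/4 = 145.
Check (8, 6): distance² to centre = 128 ≤ 145, so it lies inside.
All remaining points lie in this disk, and no smaller disk contains both endpoints, so this is the minimum enclosing circle.
r = √145 ≈ 12.04.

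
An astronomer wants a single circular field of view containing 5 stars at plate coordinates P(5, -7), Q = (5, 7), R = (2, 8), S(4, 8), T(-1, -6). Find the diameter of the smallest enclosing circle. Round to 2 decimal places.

A smallest enclosing disk is always determined by at most three of the input points on its boundary.
The minimum enclosing circle is determined by three boundary points: P, R, T.
Their circumcentre is (183/58, 25/58) with r² = 98605/1682.
The farthest remaining point S is at distance² 97561/1682 ≤ 98605/1682.
Diameter = 2r = 2√(98605/1682) ≈ 15.31.

15.31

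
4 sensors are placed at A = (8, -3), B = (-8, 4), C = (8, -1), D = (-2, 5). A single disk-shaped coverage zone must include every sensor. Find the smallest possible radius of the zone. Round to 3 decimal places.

8.732

A smallest enclosing disk is always determined by at most three of the input points on its boundary.
The farthest pair is A–B with squared distance 305. The circle on this segment as diameter has centre (0, 0.5) and r² = 305/4 = 76.25.
Check C: distance² to centre = 66.25 ≤ 76.25, so it lies inside.
All remaining points lie in this disk, and no smaller disk contains both endpoints, so this is the minimum enclosing circle.
r = √(76.25) ≈ 8.732.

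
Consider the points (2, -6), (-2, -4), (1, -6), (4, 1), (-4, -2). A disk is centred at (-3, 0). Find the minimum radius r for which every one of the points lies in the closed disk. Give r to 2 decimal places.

7.81

The required radius is the distance from (-3, 0) to the farthest point.
Squared distances: 61, 17, 52, 50, 5.
Maximum is 61, attained at (2, -6).
r = √61 ≈ 7.81.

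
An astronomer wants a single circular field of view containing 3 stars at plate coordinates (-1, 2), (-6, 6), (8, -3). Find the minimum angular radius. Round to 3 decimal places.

Call the three points A, B, C in the order given.
Side lengths²: AB² = 41, AC² = 106, BC² = 277.
Since BC² = 277 ≥ 106 + 41 = 147, the angle opposite BC is not acute, so the smallest enclosing circle has BC as diameter.
Centre = midpoint of BC = (1, 1.5), r² = 277/4 = 69.25.
r = √(69.25) ≈ 8.322.

8.322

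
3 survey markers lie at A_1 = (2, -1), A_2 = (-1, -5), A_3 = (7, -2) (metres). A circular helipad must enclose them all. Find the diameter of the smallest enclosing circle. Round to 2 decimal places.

Side lengths²: A_1A_2² = 25, A_1A_3² = 26, A_2A_3² = 73.
Since A_2A_3² = 73 ≥ 26 + 25 = 51, the angle opposite A_2A_3 is not acute, so the smallest enclosing circle has A_2A_3 as diameter.
Centre = midpoint of A_2A_3 = (3, -3.5), r² = 73/4 = 18.25.
Diameter = 2r = 2√(18.25) ≈ 8.54.

8.54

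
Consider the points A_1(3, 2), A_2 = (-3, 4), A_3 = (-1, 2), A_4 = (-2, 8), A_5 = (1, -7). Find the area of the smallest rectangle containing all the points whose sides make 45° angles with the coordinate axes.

108

In coordinates u = x + y, v = x − y the rectangle is axis-aligned; the map (x,y)→(u,v) scales areas by 2.
u-values: 5, 1, 1, 6, -6; range = 6 − (-6) = 12.
v-values: 1, -7, -3, -10, 8; range = 8 − (-10) = 18.
Area = (12 × 18) / 2 = 108.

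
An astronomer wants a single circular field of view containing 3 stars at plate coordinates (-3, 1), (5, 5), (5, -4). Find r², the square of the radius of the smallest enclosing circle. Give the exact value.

Call the three points A, B, C in the order given.
Side lengths²: AB² = 80, AC² = 89, BC² = 81.
Since AC² = 89 < 81 + 80 = 161, the triangle is acute, so the smallest enclosing circle is the circumcircle.
Circumcentre = (2.25, 0.5), r² = 27.8125.

27.8125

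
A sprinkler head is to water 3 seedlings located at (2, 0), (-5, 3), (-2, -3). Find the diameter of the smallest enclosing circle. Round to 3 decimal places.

Call the three points A, B, C in the order given.
Side lengths²: AB² = 58, AC² = 25, BC² = 45.
Since AB² = 58 < 45 + 25 = 70, the triangle is acute, so the smallest enclosing circle is the circumcircle.
Circumcentre = (-39/22, 19/22), r² = 3625/242.
Diameter = 2r = 2√(3625/242) ≈ 7.741.

7.741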